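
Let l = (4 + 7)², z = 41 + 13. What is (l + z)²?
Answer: 30625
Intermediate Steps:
z = 54
l = 121 (l = 11² = 121)
(l + z)² = (121 + 54)² = 175² = 30625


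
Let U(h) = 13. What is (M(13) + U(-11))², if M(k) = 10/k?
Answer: 32041/169 ≈ 189.59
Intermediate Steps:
(M(13) + U(-11))² = (10/13 + 13)² = (179/13)² = 32041/169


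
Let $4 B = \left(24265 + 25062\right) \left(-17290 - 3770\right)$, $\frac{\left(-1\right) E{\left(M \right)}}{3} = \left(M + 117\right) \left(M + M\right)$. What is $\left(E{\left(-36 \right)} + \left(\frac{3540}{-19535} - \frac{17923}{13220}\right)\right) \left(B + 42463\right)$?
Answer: $- \frac{58658041191576024112}{12912635} \approx -4.5427 \cdot 10^{12}$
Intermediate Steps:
$E{\left(M \right)} = - 6 M \left(117 + M\right)$ ($E{\left(M \right)} = - 3 \left(M + 117\right) \left(M + M\right) = - 3 \left(117 + M\right) 2 M = - 3 \cdot 2 M \left(117 + M\right) = - 6 M \left(117 + M\right)$)
$B = -259706655$ ($B = \frac{\left(24265 + 25062\right) \left(-17290 - 3770\right)}{4} = \frac{49327 \left(-21060\right)}{4} = \frac{1}{4} \left(-1038826620\right) = -259706655$)
$\left(E{\left(-36 \right)} + \left(\frac{3540}{-19535} - \frac{17923}{13220}\right)\right) \left(B + 42463\right) = \left(\left(-6\right) \left(-36\right) \left(117 - 36\right) + \left(\frac{3540}{-19535} - \frac{17923}{13220}\right)\right) \left(-259706655 + 42463\right) = \left(\left(-6\right) \left(-36\right) 81 + \left(3540 \left(- \frac{1}{19535}\right) - \frac{17923}{13220}\right)\right) \left(-259664192\right) = \left(17496 - \frac{79384921}{51650540}\right) \left(-259664192\right) = \frac{903598462919}{51650540} \left(-259664192\right) = - \frac{58658041191576024112}{12912635}$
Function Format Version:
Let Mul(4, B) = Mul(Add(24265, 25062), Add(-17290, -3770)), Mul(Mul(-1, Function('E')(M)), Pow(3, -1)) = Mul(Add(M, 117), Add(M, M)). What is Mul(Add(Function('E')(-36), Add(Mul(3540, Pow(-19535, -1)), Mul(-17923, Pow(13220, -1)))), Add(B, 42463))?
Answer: Rational(-58658041191576024112, 12912635) ≈ -4.5427e+12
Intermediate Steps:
Function('E')(M) = Mul(-6, M, Add(117, M)) (Function('E')(M) = Mul(-3, Mul(Add(M, 117), Add(M, M))) = Mul(-3, Mul(Add(117, M), Mul(2, M))) = Mul(-3, Mul(2, M, Add(117, M))) = Mul(-6, M, Add(117, M)))
B = -259706655 (B = Mul(Rational(1, 4), Mul(Add(24265, 25062), Add(-17290, -3770))) = Mul(Rational(1, 4), Mul(49327, -21060)) = Mul(Rational(1, 4), -1038826620) = -259706655)
Mul(Add(Function('E')(-36), Add(Mul(3540, Pow(-19535, -1)), Mul(-17923, Pow(13220, -1)))), Add(B, 42463)) = Mul(Add(Mul(-6, -36, Add(117, -36)), Add(Mul(3540, Pow(-19535, -1)), Mul(-17923, Pow(13220, -1)))), Add(-259706655, 42463)) = Mul(Add(Mul(-6, -36, 81), Add(Mul(3540, Rational(-1, 19535)), Mul(-17923, Rational(1, 13220)))), -259664192) = Mul(Add(17496, Add(Rational(-708, 3907), Rational(-17923, 13220))), -259664192) = Mul(Add(17496, Rational(-79384921, 51650540)), -259664192) = Mul(Rational(903598462919, 51650540), -259664192) = Rational(-58658041191576024112, 12912635)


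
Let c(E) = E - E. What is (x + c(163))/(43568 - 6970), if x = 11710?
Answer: 5855/18299 ≈ 0.31996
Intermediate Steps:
c(E) = 0
(x + c(163))/(43568 - 6970) = (11710 + 0)/(43568 - 6970) = 11710/36598 = 11710*(1/36598) = 5855/18299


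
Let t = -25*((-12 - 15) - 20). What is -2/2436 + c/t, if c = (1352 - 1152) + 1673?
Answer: 2280139/1431150 ≈ 1.5932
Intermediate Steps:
c = 1873 (c = 200 + 1673 = 1873)
t = 1175 (t = -25*(-27 - 20) = -25*(-47) = 1175)
-2/2436 + c/t = -2/2436 + 1873/1175 = -2*1/2436 + 1873*(1/1175) = -1/1218 + 1873/1175 = 2280139/1431150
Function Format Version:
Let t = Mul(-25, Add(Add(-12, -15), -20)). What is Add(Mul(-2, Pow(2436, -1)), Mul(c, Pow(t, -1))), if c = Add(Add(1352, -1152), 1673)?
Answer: Rational(2280139, 1431150) ≈ 1.5932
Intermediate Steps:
c = 1873 (c = Add(200, 1673) = 1873)
t = 1175 (t = Mul(-25, Add(-27, -20)) = Mul(-25, -47) = 1175)
Add(Mul(-2, Pow(2436, -1)), Mul(c, Pow(t, -1))) = Add(Mul(-2, Pow(2436, -1)), Mul(1873, Pow(1175, -1))) = Add(Mul(-2, Rational(1, 2436)), Mul(1873, Rational(1, 1175))) = Add(Rational(-1, 1218), Rational(1873, 1175)) = Rational(2280139, 1431150)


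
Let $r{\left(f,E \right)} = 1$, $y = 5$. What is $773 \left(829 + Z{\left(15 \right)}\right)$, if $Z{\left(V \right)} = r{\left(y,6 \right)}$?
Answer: $641590$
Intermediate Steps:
$Z{\left(V \right)} = 1$
$773 \left(829 + Z{\left(15 \right)}\right) = 773 \left(829 + 1\right) = 773 \cdot 830 = 641590$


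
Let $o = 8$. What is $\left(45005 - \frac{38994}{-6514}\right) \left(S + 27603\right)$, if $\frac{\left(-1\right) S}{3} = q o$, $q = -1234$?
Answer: $\frac{8388350145258}{3257} \approx 2.5755 \cdot 10^{9}$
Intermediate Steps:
$S = 29616$ ($S = - 3 \left(\left(-1234\right) 8\right) = \left(-3\right) \left(-9872\right) = 29616$)
$\left(45005 - \frac{38994}{-6514}\right) \left(S + 27603\right) = \left(45005 - \frac{38994}{-6514}\right) \left(29616 + 27603\right) = \left(45005 - - \frac{19497}{3257}\right) 57219 = \left(45005 + \frac{19497}{3257}\right) 57219 = \frac{146600782}{3257} \cdot 57219 = \frac{8388350145258}{3257}$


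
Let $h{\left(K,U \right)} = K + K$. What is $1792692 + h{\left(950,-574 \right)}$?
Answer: $1794592$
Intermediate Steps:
$h{\left(K,U \right)} = 2 K$
$1792692 + h{\left(950,-574 \right)} = 1792692 + 2 \cdot 950 = 1792692 + 1900 = 1794592$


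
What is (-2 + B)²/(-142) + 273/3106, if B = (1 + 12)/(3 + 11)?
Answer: 3449643/43223096 ≈ 0.079810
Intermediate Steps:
B = 13/14 ≈ 0.92857
(-2 + B)²/(-142) + 273/3106 = (-2 + 13/14)²/(-142) + 273/3106 = (-15/14)²*(-1/142) + 273*(1/3106) = (225/196)*(-1/142) + 273/3106 = -225/27832 + 273/3106 = 3449643/43223096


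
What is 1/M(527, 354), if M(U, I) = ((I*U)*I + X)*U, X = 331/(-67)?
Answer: 67/2331860278951 ≈ 2.8732e-11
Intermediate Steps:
X = -331/67 (X = 331*(-1/67) = -331/67 ≈ -4.9403)
M(U, I) = U*(-331/67 + U*I**2) (M(U, I) = ((I*U)*I - 331/67)*U = (U*I**2 - 331/67)*U = (-331/67 + U*I**2)*U = U*(-331/67 + U*I**2))
1/M(527, 354) = 1/((1/67)*527*(-331 + 67*527*354**2)) = 1/((1/67)*527*(-331 + 67*527*125316)) = 1/((1/67)*527*(-331 + 4424782644)) = 1/((1/67)*527*4424782313) = 1/(2331860278951/67) = 67/2331860278951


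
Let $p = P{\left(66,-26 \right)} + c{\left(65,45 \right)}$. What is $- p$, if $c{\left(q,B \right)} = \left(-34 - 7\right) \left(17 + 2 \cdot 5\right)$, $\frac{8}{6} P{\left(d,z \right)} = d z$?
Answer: $2394$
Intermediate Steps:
$P{\left(d,z \right)} = \frac{3 d z}{4}$
$c{\left(q,B \right)} = -1107$ ($c{\left(q,B \right)} = - 41 \left(17 + 10\right) = \left(-41\right) 27 = -1107$)
$p = -2394$ ($p = \frac{3}{4} \cdot 66 \left(-26\right) - 1107 = -1287 - 1107 = -2394$)
$- p = \left(-1\right) \left(-2394\right) = 2394$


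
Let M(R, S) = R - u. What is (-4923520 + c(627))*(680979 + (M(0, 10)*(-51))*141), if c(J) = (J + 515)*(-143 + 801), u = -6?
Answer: -2661092853972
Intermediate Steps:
c(J) = 338870 + 658*J (c(J) = (515 + J)*658 = 338870 + 658*J)
M(R, S) = 6 + R (M(R, S) = R - 1*(-6) = R + 6 = 6 + R)
(-4923520 + c(627))*(680979 + (M(0, 10)*(-51))*141) = (-4923520 + (338870 + 658*627))*(680979 + ((6 + 0)*(-51))*141) = (-4923520 + (338870 + 412566))*(680979 + (6*(-51))*141) = (-4923520 + 751436)*(680979 - 306*141) = -4172084*(680979 - 43146) = -4172084*637833 = -2661092853972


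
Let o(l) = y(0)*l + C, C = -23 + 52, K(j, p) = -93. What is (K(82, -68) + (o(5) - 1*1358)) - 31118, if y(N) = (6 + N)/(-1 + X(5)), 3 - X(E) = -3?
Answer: -32534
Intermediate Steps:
X(E) = 6 (X(E) = 3 - 1*(-3) = 3 + 3 = 6)
C = 29
y(N) = 6/5 + N/5 (y(N) = (6 + N)/(-1 + 6) = (6 + N)/5 = (6 + N)*(⅕) = 6/5 + N/5)
o(l) = 29 + 6*l/5 (o(l) = (6/5 + (⅕)*0)*l + 29 = (6/5 + 0)*l + 29 = 6*l/5 + 29 = 29 + 6*l/5)
(K(82, -68) + (o(5) - 1*1358)) - 31118 = (-93 + ((29 + (6/5)*5) - 1*1358)) - 31118 = (-93 + ((29 + 6) - 1358)) - 31118 = (-93 + (35 - 1358)) - 31118 = (-93 - 1323) - 31118 = -1416 - 31118 = -32534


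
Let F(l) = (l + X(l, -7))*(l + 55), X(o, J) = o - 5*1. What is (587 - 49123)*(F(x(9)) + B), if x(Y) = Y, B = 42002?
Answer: -2078991024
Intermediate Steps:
X(o, J) = -5 + o (X(o, J) = o - 5 = -5 + o)
F(l) = (-5 + 2*l)*(55 + l) (F(l) = (l + (-5 + l))*(l + 55) = (-5 + 2*l)*(55 + l))
(587 - 49123)*(F(x(9)) + B) = (587 - 49123)*((-275 + 2*9² + 105*9) + 42002) = -48536*((-275 + 2*81 + 945) + 42002) = -48536*((-275 + 162 + 945) + 42002) = -48536*(832 + 42002) = -48536*42834 = -2078991024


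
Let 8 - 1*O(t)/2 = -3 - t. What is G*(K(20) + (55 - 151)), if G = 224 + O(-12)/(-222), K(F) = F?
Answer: -1889740/111 ≈ -17025.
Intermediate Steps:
O(t) = 22 + 2*t (O(t) = 16 - 2*(-3 - t) = 16 + (6 + 2*t) = 22 + 2*t)
G = 24865/111 (G = 224 + (22 + 2*(-12))/(-222) = 224 + (22 - 24)*(-1/222) = 224 - 2*(-1/222) = 224 + 1/111 = 24865/111 ≈ 224.01)
G*(K(20) + (55 - 151)) = 24865*(20 + (55 - 151))/111 = 24865*(20 - 96)/111 = (24865/111)*(-76) = -1889740/111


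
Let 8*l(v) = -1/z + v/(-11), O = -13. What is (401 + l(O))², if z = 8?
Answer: 79748065609/495616 ≈ 1.6091e+5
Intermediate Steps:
l(v) = -1/64 - v/88 (l(v) = (-1/8 + v/(-11))/8 = (-1*⅛ + v*(-1/11))/8 = (-⅛ - v/11)/8 = -1/64 - v/88)
(401 + l(O))² = (401 + (-1/64 - 1/88*(-13)))² = (401 + (-1/64 + 13/88))² = (401 + 93/704)² = (282397/704)² = 79748065609/495616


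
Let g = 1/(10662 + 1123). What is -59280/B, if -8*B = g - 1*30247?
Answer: -931486400/59410149 ≈ -15.679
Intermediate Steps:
g = 1/11785 ≈ 8.4854e-5
B = 178230447/47140 (B = -(1/11785 - 1*30247)/8 = -(1/11785 - 30247)/8 = -1/8*(-356460894/11785) = 178230447/47140 ≈ 3780.9)
-59280/B = -59280/178230447/47140 = -59280*47140/178230447 = -931486400/59410149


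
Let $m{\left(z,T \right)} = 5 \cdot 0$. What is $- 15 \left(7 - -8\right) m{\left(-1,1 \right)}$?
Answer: $0$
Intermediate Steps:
$m{\left(z,T \right)} = 0$
$- 15 \left(7 - -8\right) m{\left(-1,1 \right)} = - 15 \left(7 - -8\right) 0 = - 15 \left(7 + 8\right) 0 = \left(-15\right) 15 \cdot 0 = \left(-225\right) 0 = 0$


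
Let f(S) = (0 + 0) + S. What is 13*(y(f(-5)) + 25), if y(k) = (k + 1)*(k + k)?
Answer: 845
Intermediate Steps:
f(S) = S (f(S) = 0 + S = S)
y(k) = 2*k*(1 + k) (y(k) = (1 + k)*(2*k) = 2*k*(1 + k))
13*(y(f(-5)) + 25) = 13*(2*(-5)*(1 - 5) + 25) = 13*(2*(-5)*(-4) + 25) = 13*(40 + 25) = 13*65 = 845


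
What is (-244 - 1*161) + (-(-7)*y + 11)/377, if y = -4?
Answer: -152702/377 ≈ -405.04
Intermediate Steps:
(-244 - 1*161) + (-(-7)*y + 11)/377 = (-244 - 1*161) + (-(-7)*(-4) + 11)/377 = (-244 - 161) + (-7*4 + 11)*(1/377) = -405 + (-28 + 11)*(1/377) = -405 - 17*1/377 = -405 - 17/377 = -152702/377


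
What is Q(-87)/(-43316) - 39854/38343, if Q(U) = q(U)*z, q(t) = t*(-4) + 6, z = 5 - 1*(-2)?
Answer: -130094987/118633242 ≈ -1.0966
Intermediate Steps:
z = 7 (z = 5 + 2 = 7)
q(t) = 6 - 4*t (q(t) = -4*t + 6 = 6 - 4*t)
Q(U) = 42 - 28*U (Q(U) = (6 - 4*U)*7 = 42 - 28*U)
Q(-87)/(-43316) - 39854/38343 = (42 - 28*(-87))/(-43316) - 39854/38343 = (42 + 2436)*(-1/43316) - 39854*1/38343 = 2478*(-1/43316) - 39854/38343 = -177/3094 - 39854/38343 = -130094987/118633242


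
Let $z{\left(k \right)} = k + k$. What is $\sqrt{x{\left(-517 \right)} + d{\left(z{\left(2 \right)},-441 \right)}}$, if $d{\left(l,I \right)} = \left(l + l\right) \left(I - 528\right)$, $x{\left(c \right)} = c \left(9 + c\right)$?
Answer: $2 \sqrt{63721} \approx 504.86$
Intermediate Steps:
$z{\left(k \right)} = 2 k$
$d{\left(l,I \right)} = 2 l \left(-528 + I\right)$
$\sqrt{x{\left(-517 \right)} + d{\left(z{\left(2 \right)},-441 \right)}} = \sqrt{- 517 \left(9 - 517\right) + 2 \cdot 2 \cdot 2 \left(-528 - 441\right)} = \sqrt{\left(-517\right) \left(-508\right) + 2 \cdot 4 \left(-969\right)} = \sqrt{262636 - 7752} = \sqrt{254884} = 2 \sqrt{63721}$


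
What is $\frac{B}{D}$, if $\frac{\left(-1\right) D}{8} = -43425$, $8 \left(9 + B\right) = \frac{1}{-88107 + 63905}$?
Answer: $- \frac{348509}{13452439680} \approx -2.5907 \cdot 10^{-5}$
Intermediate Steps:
$B = - \frac{1742545}{193616}$ ($B = -9 + \frac{1}{8 \left(-88107 + 63905\right)} = -9 + \frac{1}{8 \left(-24202\right)} = -9 + \frac{1}{8} \left(- \frac{1}{24202}\right) = -9 - \frac{1}{193616} = - \frac{1742545}{193616} \approx -9.0$)
$D = 347400$ ($D = \left(-8\right) \left(-43425\right) = 347400$)
$\frac{B}{D} = - \frac{1742545}{193616 \cdot 347400} = \left(- \frac{1742545}{193616}\right) \frac{1}{347400} = - \frac{348509}{13452439680}$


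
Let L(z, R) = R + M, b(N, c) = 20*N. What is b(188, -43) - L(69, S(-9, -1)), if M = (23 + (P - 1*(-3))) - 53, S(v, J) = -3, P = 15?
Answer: 3775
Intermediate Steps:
M = -12 (M = (23 + (15 - 1*(-3))) - 53 = (23 + (15 + 3)) - 53 = (23 + 18) - 53 = 41 - 53 = -12)
L(z, R) = -12 + R (L(z, R) = R - 12 = -12 + R)
b(188, -43) - L(69, S(-9, -1)) = 20*188 - (-12 - 3) = 3760 - 1*(-15) = 3760 + 15 = 3775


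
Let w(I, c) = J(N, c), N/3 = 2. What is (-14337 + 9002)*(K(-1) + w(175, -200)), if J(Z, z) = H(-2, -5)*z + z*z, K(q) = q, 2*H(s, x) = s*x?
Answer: -208059665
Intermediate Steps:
N = 6 (N = 3*2 = 6)
H(s, x) = s*x/2 (H(s, x) = (s*x)/2 = s*x/2)
J(Z, z) = z² + 5*z (J(Z, z) = ((½)*(-2)*(-5))*z + z*z = 5*z + z² = z² + 5*z)
w(I, c) = c*(5 + c)
(-14337 + 9002)*(K(-1) + w(175, -200)) = (-14337 + 9002)*(-1 - 200*(5 - 200)) = -5335*(-1 - 200*(-195)) = -5335*(-1 + 39000) = -5335*38999 = -208059665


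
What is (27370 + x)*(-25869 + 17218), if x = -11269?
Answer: -139289751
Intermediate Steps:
(27370 + x)*(-25869 + 17218) = (27370 - 11269)*(-25869 + 17218) = 16101*(-8651) = -139289751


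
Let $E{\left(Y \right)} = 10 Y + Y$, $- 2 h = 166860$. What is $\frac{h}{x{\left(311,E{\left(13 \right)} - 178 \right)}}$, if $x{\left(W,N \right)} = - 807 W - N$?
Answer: $\frac{41715}{125471} \approx 0.33247$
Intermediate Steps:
$h = -83430$ ($h = \left(- \frac{1}{2}\right) 166860 = -83430$)
$E{\left(Y \right)} = 11 Y$
$x{\left(W,N \right)} = - N - 807 W$
$\frac{h}{x{\left(311,E{\left(13 \right)} - 178 \right)}} = - \frac{83430}{- (11 \cdot 13 - 178) - 250977} = - \frac{83430}{- (143 - 178) - 250977} = - \frac{83430}{\left(-1\right) \left(-35\right) - 250977} = - \frac{83430}{35 - 250977} = - \frac{83430}{-250942} = \left(-83430\right) \left(- \frac{1}{250942}\right) = \frac{41715}{125471}$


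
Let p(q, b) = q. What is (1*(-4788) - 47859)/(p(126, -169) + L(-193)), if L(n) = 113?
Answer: -52647/239 ≈ -220.28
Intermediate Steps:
(1*(-4788) - 47859)/(p(126, -169) + L(-193)) = (1*(-4788) - 47859)/(126 + 113) = (-4788 - 47859)/239 = -52647*1/239 = -52647/239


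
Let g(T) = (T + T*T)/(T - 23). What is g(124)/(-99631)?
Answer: -15500/10062731 ≈ -0.0015403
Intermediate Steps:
g(T) = (T + T²)/(-23 + T)
g(124)/(-99631) = (124*(1 + 124)/(-23 + 124))/(-99631) = (124*125/101)*(-1/99631) = (124*(1/101)*125)*(-1/99631) = (15500/101)*(-1/99631) = -15500/10062731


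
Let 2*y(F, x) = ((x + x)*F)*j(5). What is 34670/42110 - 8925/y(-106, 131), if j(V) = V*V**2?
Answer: 242217137/292369730 ≈ 0.82846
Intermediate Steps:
j(V) = V**3
y(F, x) = 125*F*x (y(F, x) = (((x + x)*F)*5**3)/2 = (((2*x)*F)*125)/2 = ((2*F*x)*125)/2 = (250*F*x)/2 = 125*F*x)
34670/42110 - 8925/y(-106, 131) = 34670/42110 - 8925/(125*(-106)*131) = 34670*(1/42110) - 8925/(-1735750) = 3467/4211 - 8925*(-1/1735750) = 3467/4211 + 357/69430 = 242217137/292369730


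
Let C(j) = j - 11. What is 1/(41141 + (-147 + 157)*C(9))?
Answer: 1/41121 ≈ 2.4318e-5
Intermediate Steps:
C(j) = -11 + j
1/(41141 + (-147 + 157)*C(9)) = 1/(41141 + (-147 + 157)*(-11 + 9)) = 1/(41141 + 10*(-2)) = 1/(41141 - 20) = 1/41121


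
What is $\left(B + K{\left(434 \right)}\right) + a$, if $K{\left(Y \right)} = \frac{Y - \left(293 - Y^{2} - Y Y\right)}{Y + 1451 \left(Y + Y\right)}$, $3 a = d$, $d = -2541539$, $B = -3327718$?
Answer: $- \frac{15779884629527}{3779706} \approx -4.1749 \cdot 10^{6}$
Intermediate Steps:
$a = - \frac{2541539}{3}$ ($a = \frac{1}{3} \left(-2541539\right) = - \frac{2541539}{3} \approx -8.4718 \cdot 10^{5}$)
$K{\left(Y \right)} = \frac{-293 + Y + 2 Y^{2}}{2903 Y}$ ($K{\left(Y \right)} = \frac{Y + \left(\left(Y^{2} + Y^{2}\right) - 293\right)}{Y + 1451 \cdot 2 Y} = \frac{Y + \left(2 Y^{2} - 293\right)}{Y + 2902 Y} = \frac{Y + \left(-293 + 2 Y^{2}\right)}{2903 Y} = \left(-293 + Y + 2 Y^{2}\right) \frac{1}{2903 Y} = \frac{-293 + Y + 2 Y^{2}}{2903 Y}$)
$\left(B + K{\left(434 \right)}\right) + a = \left(-3327718 + \frac{-293 + 434 \left(1 + 2 \cdot 434\right)}{2903 \cdot 434}\right) - \frac{2541539}{3} = \left(-3327718 + \frac{1}{2903} \cdot \frac{1}{434} \left(-293 + 434 \left(1 + 868\right)\right)\right) - \frac{2541539}{3} = \left(-3327718 + \frac{1}{2903} \cdot \frac{1}{434} \left(-293 + 434 \cdot 869\right)\right) - \frac{2541539}{3} = \left(-3327718 + \frac{1}{2903} \cdot \frac{1}{434} \left(-293 + 377146\right)\right) - \frac{2541539}{3} = \left(-3327718 + \frac{1}{2903} \cdot \frac{1}{434} \cdot 376853\right) - \frac{2541539}{3} = \left(-3327718 + \frac{376853}{1259902}\right) - \frac{2541539}{3} = - \frac{4192598186783}{1259902} - \frac{2541539}{3} = - \frac{15779884629527}{3779706}$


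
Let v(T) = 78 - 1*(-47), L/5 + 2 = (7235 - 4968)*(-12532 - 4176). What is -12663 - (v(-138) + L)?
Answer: 189372402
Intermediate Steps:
L = -189385190 (L = -10 + 5*((7235 - 4968)*(-12532 - 4176)) = -10 + 5*(2267*(-16708)) = -10 + 5*(-37877036) = -10 - 189385180 = -189385190)
v(T) = 125 (v(T) = 78 + 47 = 125)
-12663 - (v(-138) + L) = -12663 - (125 - 189385190) = -12663 - 1*(-189385065) = -12663 + 189385065 = 189372402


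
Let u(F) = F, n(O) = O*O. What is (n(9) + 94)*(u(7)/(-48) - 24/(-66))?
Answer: 20125/528 ≈ 38.116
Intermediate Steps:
n(O) = O**2
(n(9) + 94)*(u(7)/(-48) - 24/(-66)) = (9**2 + 94)*(7/(-48) - 24/(-66)) = (81 + 94)*(7*(-1/48) - 24*(-1/66)) = 175*(-7/48 + 4/11) = 175*(115/528) = 20125/528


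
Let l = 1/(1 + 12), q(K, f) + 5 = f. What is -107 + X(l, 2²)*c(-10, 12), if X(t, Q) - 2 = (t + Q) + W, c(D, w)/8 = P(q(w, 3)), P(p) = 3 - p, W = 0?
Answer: 1769/13 ≈ 136.08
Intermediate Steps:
q(K, f) = -5 + f
l = 1/13 ≈ 0.076923
c(D, w) = 40 (c(D, w) = 8*(3 - (-5 + 3)) = 8*(3 - 1*(-2)) = 8*(3 + 2) = 8*5 = 40)
X(t, Q) = 2 + Q + t (X(t, Q) = 2 + ((t + Q) + 0) = 2 + ((Q + t) + 0) = 2 + (Q + t) = 2 + Q + t)
-107 + X(l, 2²)*c(-10, 12) = -107 + (2 + 2² + 1/13)*40 = -107 + (2 + 4 + 1/13)*40 = -107 + (79/13)*40 = -107 + 3160/13 = 1769/13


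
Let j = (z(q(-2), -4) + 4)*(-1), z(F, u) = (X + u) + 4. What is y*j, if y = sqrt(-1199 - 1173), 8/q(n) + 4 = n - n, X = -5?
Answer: 2*I*sqrt(593) ≈ 48.703*I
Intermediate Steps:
q(n) = -2 (q(n) = 8/(-4 + (n - n)) = 8/(-4 + 0) = 8/(-4) = 8*(-1/4) = -2)
z(F, u) = -1 + u (z(F, u) = (-5 + u) + 4 = -1 + u)
y = 2*I*sqrt(593) (y = sqrt(-2372) = 2*I*sqrt(593) ≈ 48.703*I)
j = 1 (j = ((-1 - 4) + 4)*(-1) = (-5 + 4)*(-1) = -1*(-1) = 1)
y*j = (2*I*sqrt(593))*1 = 2*I*sqrt(593)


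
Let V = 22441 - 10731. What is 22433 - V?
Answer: 10723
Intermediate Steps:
V = 11710
22433 - V = 22433 - 1*11710 = 22433 - 11710 = 10723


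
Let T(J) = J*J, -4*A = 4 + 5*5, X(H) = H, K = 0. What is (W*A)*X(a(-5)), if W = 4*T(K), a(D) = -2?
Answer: 0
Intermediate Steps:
A = -29/4 (A = -(4 + 5*5)/4 = -(4 + 25)/4 = -¼*29 = -29/4 ≈ -7.2500)
T(J) = J²
W = 0 (W = 4*0² = 4*0 = 0)
(W*A)*X(a(-5)) = (0*(-29/4))*(-2) = 0*(-2) = 0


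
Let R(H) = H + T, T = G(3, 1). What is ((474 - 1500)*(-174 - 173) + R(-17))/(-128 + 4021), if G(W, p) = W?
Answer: 356008/3893 ≈ 91.448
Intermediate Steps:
T = 3
R(H) = 3 + H (R(H) = H + 3 = 3 + H)
((474 - 1500)*(-174 - 173) + R(-17))/(-128 + 4021) = ((474 - 1500)*(-174 - 173) + (3 - 17))/(-128 + 4021) = (-1026*(-347) - 14)/3893 = (356022 - 14)*(1/3893) = 356008*(1/3893) = 356008/3893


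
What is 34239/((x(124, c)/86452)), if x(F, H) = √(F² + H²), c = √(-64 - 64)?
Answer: 740007507*√953/953 ≈ 2.3971e+7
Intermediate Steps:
c = 8*I*√2 (c = √(-128) = 8*I*√2 ≈ 11.314*I)
34239/((x(124, c)/86452)) = 34239/((√(124² + (8*I*√2)²)/86452)) = 34239/((√(15376 - 128)*(1/86452))) = 34239/((√15248*(1/86452))) = 34239/(((4*√953)*(1/86452))) = 34239/((√953/21613)) = 34239*(21613*√953/953) = 740007507*√953/953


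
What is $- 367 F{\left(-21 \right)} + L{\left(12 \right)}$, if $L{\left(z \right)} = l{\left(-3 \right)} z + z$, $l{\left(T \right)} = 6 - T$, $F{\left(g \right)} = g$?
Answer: $7827$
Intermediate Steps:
$L{\left(z \right)} = 10 z$ ($L{\left(z \right)} = \left(6 - -3\right) z + z = \left(6 + 3\right) z + z = 9 z + z = 10 z$)
$- 367 F{\left(-21 \right)} + L{\left(12 \right)} = \left(-367\right) \left(-21\right) + 10 \cdot 12 = 7707 + 120 = 7827$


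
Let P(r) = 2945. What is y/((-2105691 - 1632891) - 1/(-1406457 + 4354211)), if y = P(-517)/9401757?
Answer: -8681135530/103611311299411364553 ≈ -8.3786e-11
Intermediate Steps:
y = 2945/9401757 ≈ 0.00031324
y/((-2105691 - 1632891) - 1/(-1406457 + 4354211)) = 2945/(9401757*((-2105691 - 1632891) - 1/(-1406457 + 4354211))) = 2945/(9401757*(-3738582 - 1/2947754)) = 2945/(9401757*(-11020420044829/2947754)) = (2945/9401757)*(-2947754/11020420044829) = -8681135530/103611311299411364553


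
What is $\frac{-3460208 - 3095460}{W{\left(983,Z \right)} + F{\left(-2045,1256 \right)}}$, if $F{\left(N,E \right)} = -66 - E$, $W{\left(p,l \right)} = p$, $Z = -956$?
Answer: $\frac{6555668}{339} \approx 19338.0$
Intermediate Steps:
$\frac{-3460208 - 3095460}{W{\left(983,Z \right)} + F{\left(-2045,1256 \right)}} = \frac{-3460208 - 3095460}{983 - 1322} = - \frac{6555668}{983 - 1322} = - \frac{6555668}{-339} = \left(-6555668\right) \left(- \frac{1}{339}\right) = \frac{6555668}{339}$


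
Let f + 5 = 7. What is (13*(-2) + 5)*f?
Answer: -42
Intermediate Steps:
f = 2 (f = -5 + 7 = 2)
(13*(-2) + 5)*f = (13*(-2) + 5)*2 = (-26 + 5)*2 = -21*2 = -42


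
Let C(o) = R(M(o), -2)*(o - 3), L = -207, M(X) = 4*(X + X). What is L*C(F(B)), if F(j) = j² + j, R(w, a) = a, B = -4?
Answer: 3726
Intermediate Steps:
M(X) = 8*X (M(X) = 4*(2*X) = 8*X)
F(j) = j + j²
C(o) = 6 - 2*o (C(o) = -2*(o - 3) = -2*(-3 + o) = 6 - 2*o)
L*C(F(B)) = -207*(6 - (-8)*(1 - 4)) = -207*(6 - (-8)*(-3)) = -207*(6 - 2*12) = -207*(6 - 24) = -207*(-18) = 3726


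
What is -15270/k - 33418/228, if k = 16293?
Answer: -91326839/619134 ≈ -147.51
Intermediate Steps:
-15270/k - 33418/228 = -15270/16293 - 33418/228 = -15270*1/16293 - 33418*1/228 = -5090/5431 - 16709/114 = -91326839/619134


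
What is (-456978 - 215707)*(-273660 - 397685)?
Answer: 451603711325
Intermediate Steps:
(-456978 - 215707)*(-273660 - 397685) = -672685*(-671345) = 451603711325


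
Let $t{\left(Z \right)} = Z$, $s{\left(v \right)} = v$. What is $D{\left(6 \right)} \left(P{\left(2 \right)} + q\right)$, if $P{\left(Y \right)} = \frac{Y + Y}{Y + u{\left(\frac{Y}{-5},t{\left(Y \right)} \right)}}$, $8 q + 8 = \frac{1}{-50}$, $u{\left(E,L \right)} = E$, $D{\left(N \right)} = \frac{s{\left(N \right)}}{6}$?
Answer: $\frac{599}{400} \approx 1.4975$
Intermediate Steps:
$D{\left(N \right)} = \frac{N}{6}$
$q = - \frac{401}{400}$ ($q = -1 + \frac{1}{8 \left(-50\right)} = -1 + \frac{1}{8} \left(- \frac{1}{50}\right) = -1 - \frac{1}{400} = - \frac{401}{400} \approx -1.0025$)
$P{\left(Y \right)} = \frac{5}{2}$ ($P{\left(Y \right)} = \frac{Y + Y}{Y + \frac{Y}{-5}} = \frac{2 Y}{Y + Y \left(- \frac{1}{5}\right)} = \frac{2 Y}{Y - \frac{Y}{5}} = \frac{2 Y}{\frac{4}{5} Y} = 2 Y \frac{5}{4 Y} = \frac{5}{2}$)
$D{\left(6 \right)} \left(P{\left(2 \right)} + q\right) = \frac{1}{6} \cdot 6 \left(\frac{5}{2} - \frac{401}{400}\right) = 1 \cdot \frac{599}{400} = \frac{599}{400}$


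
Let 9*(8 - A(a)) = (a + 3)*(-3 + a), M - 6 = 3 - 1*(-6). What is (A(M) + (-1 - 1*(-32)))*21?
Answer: 315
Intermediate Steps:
M = 15 (M = 6 + (3 - 1*(-6)) = 6 + (3 + 6) = 6 + 9 = 15)
A(a) = 8 - (-3 + a)*(3 + a)/9 (A(a) = 8 - (a + 3)*(-3 + a)/9 = 8 - (3 + a)*(-3 + a)/9 = 8 - (-3 + a)*(3 + a)/9)
(A(M) + (-1 - 1*(-32)))*21 = ((9 - 1/9*15**2) + (-1 - 1*(-32)))*21 = ((9 - 1/9*225) + (-1 + 32))*21 = ((9 - 25) + 31)*21 = (-16 + 31)*21 = 15*21 = 315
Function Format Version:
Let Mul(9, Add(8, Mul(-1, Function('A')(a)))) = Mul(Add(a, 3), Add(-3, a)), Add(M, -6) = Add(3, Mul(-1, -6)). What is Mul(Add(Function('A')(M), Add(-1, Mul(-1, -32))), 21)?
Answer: 315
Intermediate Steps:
M = 15 (M = Add(6, Add(3, Mul(-1, -6))) = Add(6, Add(3, 6)) = Add(6, 9) = 15)
Function('A')(a) = Add(8, Mul(Rational(-1, 9), Add(-3, a), Add(3, a))) (Function('A')(a) = Add(8, Mul(Rational(-1, 9), Mul(Add(a, 3), Add(-3, a)))) = Add(8, Mul(Rational(-1, 9), Mul(Add(3, a), Add(-3, a)))) = Add(8, Mul(Rational(-1, 9), Mul(Add(-3, a), Add(3, a)))) = Add(8, Mul(Rational(-1, 9), Add(-3, a), Add(3, a))))
Mul(Add(Function('A')(M), Add(-1, Mul(-1, -32))), 21) = Mul(Add(Add(9, Mul(Rational(-1, 9), Pow(15, 2))), Add(-1, Mul(-1, -32))), 21) = Mul(Add(Add(9, Mul(Rational(-1, 9), 225)), Add(-1, 32)), 21) = Mul(Add(Add(9, -25), 31), 21) = Mul(Add(-16, 31), 21) = Mul(15, 21) = 315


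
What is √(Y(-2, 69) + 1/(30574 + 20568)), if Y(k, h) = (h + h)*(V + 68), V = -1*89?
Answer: I*√7579731016130/51142 ≈ 53.833*I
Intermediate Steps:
V = -89
Y(k, h) = -42*h (Y(k, h) = (h + h)*(-89 + 68) = (2*h)*(-21) = -42*h)
√(Y(-2, 69) + 1/(30574 + 20568)) = √(-42*69 + 1/(30574 + 20568)) = √(-2898 + 1/51142) = √(-148209515/51142) = I*√7579731016130/51142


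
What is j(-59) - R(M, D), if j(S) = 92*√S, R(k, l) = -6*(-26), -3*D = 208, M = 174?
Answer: -156 + 92*I*√59 ≈ -156.0 + 706.67*I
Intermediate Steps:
D = -208/3 (D = -⅓*208 = -208/3 ≈ -69.333)
R(k, l) = 156
j(-59) - R(M, D) = 92*√(-59) - 1*156 = 92*(I*√59) - 156 = 92*I*√59 - 156 = -156 + 92*I*√59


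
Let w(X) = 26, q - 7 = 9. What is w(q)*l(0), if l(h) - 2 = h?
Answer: 52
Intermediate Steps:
q = 16 (q = 7 + 9 = 16)
l(h) = 2 + h
w(q)*l(0) = 26*(2 + 0) = 26*2 = 52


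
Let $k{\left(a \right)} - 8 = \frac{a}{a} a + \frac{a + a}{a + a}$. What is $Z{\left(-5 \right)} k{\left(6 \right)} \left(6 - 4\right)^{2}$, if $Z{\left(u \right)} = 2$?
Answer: $120$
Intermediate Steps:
$k{\left(a \right)} = 9 + a$ ($k{\left(a \right)} = 8 + \left(\frac{a}{a} a + \frac{a + a}{a + a}\right) = 8 + \left(1 a + \frac{2 a}{2 a}\right) = 8 + \left(a + 2 a \frac{1}{2 a}\right) = 8 + \left(a + 1\right) = 8 + \left(1 + a\right) = 9 + a$)
$Z{\left(-5 \right)} k{\left(6 \right)} \left(6 - 4\right)^{2} = 2 \left(9 + 6\right) \left(6 - 4\right)^{2} = 2 \cdot 15 \cdot 2^{2} = 30 \cdot 4 = 120$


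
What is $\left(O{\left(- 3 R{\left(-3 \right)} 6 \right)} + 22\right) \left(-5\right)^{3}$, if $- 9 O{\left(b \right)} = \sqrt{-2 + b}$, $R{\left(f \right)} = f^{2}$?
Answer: $-2750 + \frac{250 i \sqrt{41}}{9} \approx -2750.0 + 177.86 i$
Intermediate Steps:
$O{\left(b \right)} = - \frac{\sqrt{-2 + b}}{9}$
$\left(O{\left(- 3 R{\left(-3 \right)} 6 \right)} + 22\right) \left(-5\right)^{3} = \left(- \frac{\sqrt{-2 + - 3 \left(-3\right)^{2} \cdot 6}}{9} + 22\right) \left(-5\right)^{3} = \left(- \frac{\sqrt{-2 + \left(-3\right) 9 \cdot 6}}{9} + 22\right) \left(-125\right) = \left(- \frac{\sqrt{-2 - 162}}{9} + 22\right) \left(-125\right) = \left(- \frac{\sqrt{-164}}{9} + 22\right) \left(-125\right) = \left(- \frac{2 i \sqrt{41}}{9} + 22\right) \left(-125\right) = \left(22 - \frac{2 i \sqrt{41}}{9}\right) \left(-125\right) = -2750 + \frac{250 i \sqrt{41}}{9}$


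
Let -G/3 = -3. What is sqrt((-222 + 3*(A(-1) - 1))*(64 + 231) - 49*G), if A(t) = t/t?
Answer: I*sqrt(65931) ≈ 256.77*I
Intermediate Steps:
G = 9 (G = -3*(-3) = 9)
A(t) = 1
sqrt((-222 + 3*(A(-1) - 1))*(64 + 231) - 49*G) = sqrt((-222 + 3*(1 - 1))*(64 + 231) - 49*9) = sqrt((-222 + 3*0)*295 - 441) = sqrt((-222 + 0)*295 - 441) = sqrt(-222*295 - 441) = sqrt(-65490 - 441) = sqrt(-65931) = I*sqrt(65931)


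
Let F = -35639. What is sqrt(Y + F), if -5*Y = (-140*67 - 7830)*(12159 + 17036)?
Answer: sqrt(100453551) ≈ 10023.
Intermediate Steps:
Y = 100489190 (Y = -(-140*67 - 7830)*(12159 + 17036)/5 = -(-9380 - 7830)*29195/5 = -(-3442)*29195 = -1/5*(-502445950) = 100489190)
sqrt(Y + F) = sqrt(100489190 - 35639) = sqrt(100453551)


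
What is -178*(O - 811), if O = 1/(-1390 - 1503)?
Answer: 417627872/2893 ≈ 1.4436e+5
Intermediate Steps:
O = -1/2893 (O = 1/(-2893) = -1/2893 ≈ -0.00034566)
-178*(O - 811) = -178*(-1/2893 - 811) = -178*(-2346224/2893) = 417627872/2893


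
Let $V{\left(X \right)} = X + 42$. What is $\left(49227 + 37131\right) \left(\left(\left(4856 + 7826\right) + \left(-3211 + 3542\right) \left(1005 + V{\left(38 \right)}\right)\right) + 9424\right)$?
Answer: $32923210278$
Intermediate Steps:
$V{\left(X \right)} = 42 + X$
$\left(49227 + 37131\right) \left(\left(\left(4856 + 7826\right) + \left(-3211 + 3542\right) \left(1005 + V{\left(38 \right)}\right)\right) + 9424\right) = \left(49227 + 37131\right) \left(\left(\left(4856 + 7826\right) + \left(-3211 + 3542\right) \left(1005 + \left(42 + 38\right)\right)\right) + 9424\right) = 86358 \left(\left(12682 + 331 \left(1005 + 80\right)\right) + 9424\right) = 86358 \left(\left(12682 + 331 \cdot 1085\right) + 9424\right) = 86358 \left(\left(12682 + 359135\right) + 9424\right) = 86358 \left(371817 + 9424\right) = 86358 \cdot 381241 = 32923210278$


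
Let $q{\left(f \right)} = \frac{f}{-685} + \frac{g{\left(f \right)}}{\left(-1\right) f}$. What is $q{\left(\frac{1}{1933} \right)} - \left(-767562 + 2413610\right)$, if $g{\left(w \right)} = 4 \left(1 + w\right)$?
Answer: $- \frac{2189783663321}{1324105} \approx -1.6538 \cdot 10^{6}$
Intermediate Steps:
$g{\left(w \right)} = 4 + 4 w$
$q{\left(f \right)} = - \frac{f}{685} - \frac{4 + 4 f}{f}$ ($q{\left(f \right)} = \frac{f}{-685} + \frac{4 + 4 f}{\left(-1\right) f} = f \left(- \frac{1}{685}\right) + \left(4 + 4 f\right) \left(- \frac{1}{f}\right) = - \frac{f}{685} - \frac{4 + 4 f}{f}$)
$q{\left(\frac{1}{1933} \right)} - \left(-767562 + 2413610\right) = \left(-4 - \frac{4}{\frac{1}{1933}} - \frac{1}{685 \cdot 1933}\right) - \left(-767562 + 2413610\right) = \left(-4 - 4 \frac{1}{\frac{1}{1933}} - \frac{1}{1324105}\right) - 1646048 = \left(-4 - 7732 - \frac{1}{1324105}\right) - 1646048 = - \frac{10243276281}{1324105} - 1646048 = - \frac{2189783663321}{1324105}$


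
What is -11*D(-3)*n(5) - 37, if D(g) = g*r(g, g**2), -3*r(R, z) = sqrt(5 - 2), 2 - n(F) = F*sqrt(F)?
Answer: -37 - 22*sqrt(3) + 55*sqrt(15) ≈ 137.91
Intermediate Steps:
n(F) = 2 - F**(3/2) (n(F) = 2 - F*sqrt(F) = 2 - F**(3/2))
r(R, z) = -sqrt(3)/3 (r(R, z) = -sqrt(5 - 2)/3 = -sqrt(3)/3)
D(g) = -g*sqrt(3)/3 (D(g) = g*(-sqrt(3)/3) = -g*sqrt(3)/3)
-11*D(-3)*n(5) - 37 = -11*(-1/3*(-3)*sqrt(3))*(2 - 5**(3/2)) - 37 = -11*sqrt(3)*(2 - 5*sqrt(5)) - 37 = -37 - 11*sqrt(3)*(2 - 5*sqrt(5))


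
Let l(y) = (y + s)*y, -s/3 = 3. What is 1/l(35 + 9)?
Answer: 1/1540 ≈ 0.00064935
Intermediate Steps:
s = -9 (s = -3*3 = -9)
l(y) = y*(-9 + y) (l(y) = (y - 9)*y = (-9 + y)*y = y*(-9 + y))
1/l(35 + 9) = 1/((35 + 9)*(-9 + (35 + 9))) = 1/(44*(-9 + 44)) = 1/(44*35) = 1/1540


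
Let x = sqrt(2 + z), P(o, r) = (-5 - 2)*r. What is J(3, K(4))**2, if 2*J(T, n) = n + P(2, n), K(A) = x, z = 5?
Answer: 63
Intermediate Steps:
P(o, r) = -7*r
x = sqrt(7) (x = sqrt(2 + 5) = sqrt(7) ≈ 2.6458)
K(A) = sqrt(7)
J(T, n) = -3*n (J(T, n) = (n - 7*n)/2 = (-6*n)/2 = -3*n)
J(3, K(4))**2 = (-3*sqrt(7))**2 = 63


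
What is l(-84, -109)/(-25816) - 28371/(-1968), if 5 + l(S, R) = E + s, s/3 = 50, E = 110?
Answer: 30496829/2116912 ≈ 14.406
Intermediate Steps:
s = 150 (s = 3*50 = 150)
l(S, R) = 255 (l(S, R) = -5 + (110 + 150) = -5 + 260 = 255)
l(-84, -109)/(-25816) - 28371/(-1968) = 255/(-25816) - 28371/(-1968) = 255*(-1/25816) - 28371*(-1/1968) = -255/25816 + 9457/656 = 30496829/2116912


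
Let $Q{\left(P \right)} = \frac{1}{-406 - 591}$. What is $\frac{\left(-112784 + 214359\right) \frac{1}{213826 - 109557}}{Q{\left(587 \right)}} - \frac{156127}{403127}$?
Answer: $- \frac{40841061356088}{42033649163} \approx -971.63$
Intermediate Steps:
$Q{\left(P \right)} = - \frac{1}{997}$ ($Q{\left(P \right)} = \frac{1}{-997} = - \frac{1}{997}$)
$\frac{\left(-112784 + 214359\right) \frac{1}{213826 - 109557}}{Q{\left(587 \right)}} - \frac{156127}{403127} = \frac{\left(-112784 + 214359\right) \frac{1}{213826 - 109557}}{- \frac{1}{997}} - \frac{156127}{403127} = \frac{101575}{104269} \left(-997\right) - \frac{156127}{403127} = - \frac{101270275}{104269} - \frac{156127}{403127} = - \frac{40841061356088}{42033649163}$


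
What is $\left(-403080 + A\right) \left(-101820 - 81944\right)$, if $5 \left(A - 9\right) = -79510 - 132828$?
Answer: $\frac{409369776452}{5} \approx 8.1874 \cdot 10^{10}$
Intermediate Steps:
$A = - \frac{212293}{5}$ ($A = 9 + \frac{-79510 - 132828}{5} = 9 + \frac{1}{5} \left(-212338\right) = 9 - \frac{212338}{5} = - \frac{212293}{5} \approx -42459.0$)
$\left(-403080 + A\right) \left(-101820 - 81944\right) = \left(-403080 - \frac{212293}{5}\right) \left(-101820 - 81944\right) = \left(- \frac{2227693}{5}\right) \left(-183764\right) = \frac{409369776452}{5}$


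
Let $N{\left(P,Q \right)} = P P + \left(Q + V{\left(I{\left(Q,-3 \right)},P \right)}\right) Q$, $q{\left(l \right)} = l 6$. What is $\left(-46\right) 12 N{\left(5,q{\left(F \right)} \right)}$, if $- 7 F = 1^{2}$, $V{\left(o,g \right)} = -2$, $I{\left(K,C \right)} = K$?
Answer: $- \frac{742440}{49} \approx -15152.0$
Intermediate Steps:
$F = - \frac{1}{7}$ ($F = - \frac{1^{2}}{7} = \left(- \frac{1}{7}\right) 1 = - \frac{1}{7} \approx -0.14286$)
$q{\left(l \right)} = 6 l$
$N{\left(P,Q \right)} = P^{2} + Q \left(-2 + Q\right)$ ($N{\left(P,Q \right)} = P P + \left(Q - 2\right) Q = P^{2} + \left(-2 + Q\right) Q = P^{2} + Q \left(-2 + Q\right)$)
$\left(-46\right) 12 N{\left(5,q{\left(F \right)} \right)} = \left(-46\right) 12 \left(5^{2} + \left(6 \left(- \frac{1}{7}\right)\right)^{2} - 2 \cdot 6 \left(- \frac{1}{7}\right)\right) = - 552 \left(25 + \left(- \frac{6}{7}\right)^{2} - - \frac{12}{7}\right) = - 552 \left(25 + \frac{36}{49} + \frac{12}{7}\right) = \left(-552\right) \frac{1345}{49} = - \frac{742440}{49}$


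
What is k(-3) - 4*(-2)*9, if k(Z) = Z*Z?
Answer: 81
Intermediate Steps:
k(Z) = Z²
k(-3) - 4*(-2)*9 = (-3)² - 4*(-2)*9 = 9 + 8*9 = 9 + 72 = 81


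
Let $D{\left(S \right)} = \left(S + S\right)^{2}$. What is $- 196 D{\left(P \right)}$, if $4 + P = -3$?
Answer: $-38416$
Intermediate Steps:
$P = -7$ ($P = -4 - 3 = -7$)
$D{\left(S \right)} = 4 S^{2}$ ($D{\left(S \right)} = \left(2 S\right)^{2} = 4 S^{2}$)
$- 196 D{\left(P \right)} = - 196 \cdot 4 \left(-7\right)^{2} = - 196 \cdot 4 \cdot 49 = \left(-196\right) 196 = -38416$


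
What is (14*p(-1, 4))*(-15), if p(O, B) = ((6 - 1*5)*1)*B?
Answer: -840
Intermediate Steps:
p(O, B) = B (p(O, B) = ((6 - 5)*1)*B = (1*1)*B = 1*B = B)
(14*p(-1, 4))*(-15) = (14*4)*(-15) = 56*(-15) = -840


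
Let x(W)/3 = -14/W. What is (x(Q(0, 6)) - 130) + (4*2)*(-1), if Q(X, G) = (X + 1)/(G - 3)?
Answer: -264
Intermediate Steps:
Q(X, G) = (1 + X)/(-3 + G)
x(W) = -42/W (x(W) = 3*(-14/W) = -42/W)
(x(Q(0, 6)) - 130) + (4*2)*(-1) = (-42*(-3 + 6)/(1 + 0) - 130) + (4*2)*(-1) = (-42/(1/3) - 130) + 8*(-1) = (-42/((⅓)*1) - 130) - 8 = (-42/⅓ - 130) - 8 = (-42*3 - 130) - 8 = (-126 - 130) - 8 = -256 - 8 = -264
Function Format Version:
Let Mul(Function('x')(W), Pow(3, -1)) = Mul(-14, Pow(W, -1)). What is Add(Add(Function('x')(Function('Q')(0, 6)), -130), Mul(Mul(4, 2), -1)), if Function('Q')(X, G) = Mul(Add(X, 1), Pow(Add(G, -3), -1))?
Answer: -264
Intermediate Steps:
Function('Q')(X, G) = Mul(Pow(Add(-3, G), -1), Add(1, X)) (Function('Q')(X, G) = Mul(Add(1, X), Pow(Add(-3, G), -1)) = Mul(Pow(Add(-3, G), -1), Add(1, X)))
Function('x')(W) = Mul(-42, Pow(W, -1)) (Function('x')(W) = Mul(3, Mul(-14, Pow(W, -1))) = Mul(-42, Pow(W, -1)))
Add(Add(Function('x')(Function('Q')(0, 6)), -130), Mul(Mul(4, 2), -1)) = Add(Add(Mul(-42, Pow(Mul(Pow(Add(-3, 6), -1), Add(1, 0)), -1)), -130), Mul(Mul(4, 2), -1)) = Add(Add(Mul(-42, Pow(Mul(Pow(3, -1), 1), -1)), -130), Mul(8, -1)) = Add(Add(Mul(-42, Pow(Mul(Rational(1, 3), 1), -1)), -130), -8) = Add(Add(Mul(-42, Pow(Rational(1, 3), -1)), -130), -8) = Add(Add(Mul(-42, 3), -130), -8) = Add(Add(-126, -130), -8) = Add(-256, -8) = -264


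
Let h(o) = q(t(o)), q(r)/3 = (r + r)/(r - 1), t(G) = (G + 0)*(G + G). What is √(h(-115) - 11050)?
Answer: 5*I*√309033025390/26449 ≈ 105.09*I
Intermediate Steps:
t(G) = 2*G² (t(G) = G*(2*G) = 2*G²)
q(r) = 6*r/(-1 + r) (q(r) = 3*((r + r)/(r - 1)) = 3*((2*r)/(-1 + r)) = 3*(2*r/(-1 + r)) = 6*r/(-1 + r))
h(o) = 12*o²/(-1 + 2*o²) (h(o) = 6*(2*o²)/(-1 + 2*o²) = 12*o²/(-1 + 2*o²))
√(h(-115) - 11050) = √(12*(-115)²/(-1 + 2*(-115)²) - 11050) = √(12*13225/(-1 + 2*13225) - 11050) = √(12*13225/(-1 + 26450) - 11050) = √(12*13225/26449 - 11050) = √(12*13225*(1/26449) - 11050) = √(158700/26449 - 11050) = √(-292102750/26449) = 5*I*√309033025390/26449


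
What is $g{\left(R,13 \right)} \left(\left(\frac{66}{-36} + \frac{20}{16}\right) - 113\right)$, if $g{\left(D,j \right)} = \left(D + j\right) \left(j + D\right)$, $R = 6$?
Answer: $- \frac{492043}{12} \approx -41004.0$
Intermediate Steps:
$g{\left(D,j \right)} = \left(D + j\right)^{2}$ ($g{\left(D,j \right)} = \left(D + j\right) \left(D + j\right) = \left(D + j\right)^{2}$)
$g{\left(R,13 \right)} \left(\left(\frac{66}{-36} + \frac{20}{16}\right) - 113\right) = \left(6 + 13\right)^{2} \left(\left(\frac{66}{-36} + \frac{20}{16}\right) - 113\right) = 19^{2} \left(\left(66 \left(- \frac{1}{36}\right) + 20 \cdot \frac{1}{16}\right) - 113\right) = 361 \left(\left(- \frac{11}{6} + \frac{5}{4}\right) - 113\right) = 361 \left(- \frac{7}{12} - 113\right) = 361 \left(- \frac{1363}{12}\right) = - \frac{492043}{12}$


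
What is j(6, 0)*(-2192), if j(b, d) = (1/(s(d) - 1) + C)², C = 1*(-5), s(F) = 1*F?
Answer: -78912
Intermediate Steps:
s(F) = F
C = -5
j(b, d) = (-5 + 1/(-1 + d))² (j(b, d) = (1/(d - 1) - 5)² = (1/(-1 + d) - 5)² = (-5 + 1/(-1 + d))²)
j(6, 0)*(-2192) = ((-6 + 5*0)²/(-1 + 0)²)*(-2192) = ((-6 + 0)²/(-1)²)*(-2192) = (1*(-6)²)*(-2192) = (1*36)*(-2192) = 36*(-2192) = -78912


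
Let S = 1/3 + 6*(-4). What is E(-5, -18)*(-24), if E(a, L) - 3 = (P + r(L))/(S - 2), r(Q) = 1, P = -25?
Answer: -7272/77 ≈ -94.442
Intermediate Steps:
S = -71/3 (S = 1*(⅓) - 24 = ⅓ - 24 = -71/3 ≈ -23.667)
E(a, L) = 303/77 (E(a, L) = 3 + (-25 + 1)/(-71/3 - 2) = 3 - 24/(-77/3) = 3 - 24*(-3/77) = 3 + 72/77 = 303/77)
E(-5, -18)*(-24) = (303/77)*(-24) = -7272/77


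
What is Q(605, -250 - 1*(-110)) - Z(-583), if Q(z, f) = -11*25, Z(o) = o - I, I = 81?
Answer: 389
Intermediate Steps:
Z(o) = -81 + o (Z(o) = o - 1*81 = o - 81 = -81 + o)
Q(z, f) = -275
Q(605, -250 - 1*(-110)) - Z(-583) = -275 - (-81 - 583) = -275 - 1*(-664) = -275 + 664 = 389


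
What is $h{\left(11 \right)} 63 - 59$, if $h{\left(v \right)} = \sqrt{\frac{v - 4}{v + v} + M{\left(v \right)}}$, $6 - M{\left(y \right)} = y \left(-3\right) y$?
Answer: $-59 + \frac{1575 \sqrt{286}}{22} \approx 1151.7$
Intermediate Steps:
$M{\left(y \right)} = 6 + 3 y^{2}$ ($M{\left(y \right)} = 6 - y \left(-3\right) y = 6 - - 3 y y = 6 - - 3 y^{2} = 6 + 3 y^{2}$)
$h{\left(v \right)} = \sqrt{6 + 3 v^{2} + \frac{-4 + v}{2 v}}$ ($h{\left(v \right)} = \sqrt{\frac{v - 4}{v + v} + \left(6 + 3 v^{2}\right)} = \sqrt{\frac{-4 + v}{2 v} + \left(6 + 3 v^{2}\right)} = \sqrt{6 + 3 v^{2} + \frac{-4 + v}{2 v}}$)
$h{\left(11 \right)} 63 - 59 = \frac{\sqrt{26 - \frac{8}{11} + 12 \cdot 11^{2}}}{2} \cdot 63 - 59 = \frac{\sqrt{26 - \frac{8}{11} + 12 \cdot 121}}{2} \cdot 63 + \left(-69 + 10\right) = \frac{\sqrt{26 - \frac{8}{11} + 1452}}{2} \cdot 63 - 59 = \frac{\sqrt{\frac{16250}{11}}}{2} \cdot 63 - 59 = \frac{\frac{25}{11} \sqrt{286}}{2} \cdot 63 - 59 = \frac{25 \sqrt{286}}{22} \cdot 63 - 59 = \frac{1575 \sqrt{286}}{22} - 59 = -59 + \frac{1575 \sqrt{286}}{22}$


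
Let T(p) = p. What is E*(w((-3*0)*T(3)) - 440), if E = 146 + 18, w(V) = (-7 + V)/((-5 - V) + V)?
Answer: -359652/5 ≈ -71930.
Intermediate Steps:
w(V) = 7/5 - V/5 (w(V) = (-7 + V)/(-5) = (-7 + V)*(-⅕) = 7/5 - V/5)
E = 164
E*(w((-3*0)*T(3)) - 440) = 164*((7/5 - (-3*0)*3/5) - 440) = 164*((7/5 - 0*3) - 440) = 164*((7/5 - ⅕*0) - 440) = 164*((7/5 + 0) - 440) = 164*(7/5 - 440) = 164*(-2193/5) = -359652/5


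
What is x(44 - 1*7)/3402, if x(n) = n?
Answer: 37/3402 ≈ 0.010876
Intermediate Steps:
x(44 - 1*7)/3402 = (44 - 1*7)/3402 = (44 - 7)*(1/3402) = 37*(1/3402) = 37/3402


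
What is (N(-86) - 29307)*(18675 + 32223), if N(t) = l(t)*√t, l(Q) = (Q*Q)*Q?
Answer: -1491667686 - 32373978288*I*√86 ≈ -1.4917e+9 - 3.0022e+11*I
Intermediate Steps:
l(Q) = Q³ (l(Q) = Q²*Q = Q³)
N(t) = t^(7/2) (N(t) = t³*√t = t^(7/2))
(N(-86) - 29307)*(18675 + 32223) = ((-86)^(7/2) - 29307)*(18675 + 32223) = (-636056*I*√86 - 29307)*50898 = (-29307 - 636056*I*√86)*50898 = -1491667686 - 32373978288*I*√86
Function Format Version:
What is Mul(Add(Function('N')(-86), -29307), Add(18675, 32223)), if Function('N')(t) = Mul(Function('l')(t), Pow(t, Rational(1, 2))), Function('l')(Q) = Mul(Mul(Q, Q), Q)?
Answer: Add(-1491667686, Mul(-32373978288, I, Pow(86, Rational(1, 2)))) ≈ Add(-1.4917e+9, Mul(-3.0022e+11, I))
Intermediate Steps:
Function('l')(Q) = Pow(Q, 3) (Function('l')(Q) = Mul(Pow(Q, 2), Q) = Pow(Q, 3))
Function('N')(t) = Pow(t, Rational(7, 2)) (Function('N')(t) = Mul(Pow(t, 3), Pow(t, Rational(1, 2))) = Pow(t, Rational(7, 2)))
Mul(Add(Function('N')(-86), -29307), Add(18675, 32223)) = Mul(Add(Pow(-86, Rational(7, 2)), -29307), Add(18675, 32223)) = Mul(Add(Mul(-636056, I, Pow(86, Rational(1, 2))), -29307), 50898) = Mul(Add(-29307, Mul(-636056, I, Pow(86, Rational(1, 2)))), 50898) = Add(-1491667686, Mul(-32373978288, I, Pow(86, Rational(1, 2))))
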